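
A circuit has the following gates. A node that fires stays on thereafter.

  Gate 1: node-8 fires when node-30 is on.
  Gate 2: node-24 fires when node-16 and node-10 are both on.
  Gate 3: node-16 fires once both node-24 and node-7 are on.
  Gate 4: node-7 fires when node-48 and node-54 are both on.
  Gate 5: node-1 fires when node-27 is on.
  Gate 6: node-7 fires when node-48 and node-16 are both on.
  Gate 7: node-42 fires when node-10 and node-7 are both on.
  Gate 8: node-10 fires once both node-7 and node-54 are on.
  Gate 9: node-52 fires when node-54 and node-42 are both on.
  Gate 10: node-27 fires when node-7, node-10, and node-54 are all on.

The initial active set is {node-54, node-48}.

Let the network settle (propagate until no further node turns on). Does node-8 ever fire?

node-8 would need node-30 (Gate 1), but node-30 never turns on.

No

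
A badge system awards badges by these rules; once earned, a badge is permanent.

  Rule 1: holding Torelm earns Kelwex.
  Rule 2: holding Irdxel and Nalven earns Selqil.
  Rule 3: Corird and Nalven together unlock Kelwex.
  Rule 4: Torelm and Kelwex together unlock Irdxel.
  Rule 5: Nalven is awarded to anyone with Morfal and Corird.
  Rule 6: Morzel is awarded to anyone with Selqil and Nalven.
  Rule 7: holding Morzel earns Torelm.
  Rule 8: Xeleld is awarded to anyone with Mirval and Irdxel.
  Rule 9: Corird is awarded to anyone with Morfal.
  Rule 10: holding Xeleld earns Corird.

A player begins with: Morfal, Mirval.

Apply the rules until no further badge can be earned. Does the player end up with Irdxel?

No

Irdxel would need Torelm and Kelwex (Rule 4), but Torelm is never earned.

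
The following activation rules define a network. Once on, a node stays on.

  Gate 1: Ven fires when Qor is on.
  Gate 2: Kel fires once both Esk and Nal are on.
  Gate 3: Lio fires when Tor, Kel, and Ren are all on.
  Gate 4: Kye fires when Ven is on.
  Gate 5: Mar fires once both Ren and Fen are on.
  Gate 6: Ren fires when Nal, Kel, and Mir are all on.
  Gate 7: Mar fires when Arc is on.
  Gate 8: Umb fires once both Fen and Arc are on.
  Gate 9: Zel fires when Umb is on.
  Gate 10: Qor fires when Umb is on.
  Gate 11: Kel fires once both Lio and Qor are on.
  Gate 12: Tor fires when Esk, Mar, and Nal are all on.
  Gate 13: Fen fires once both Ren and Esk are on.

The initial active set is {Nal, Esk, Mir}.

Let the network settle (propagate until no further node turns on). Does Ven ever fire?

No

Ven would need Qor (Gate 1), but Qor never turns on.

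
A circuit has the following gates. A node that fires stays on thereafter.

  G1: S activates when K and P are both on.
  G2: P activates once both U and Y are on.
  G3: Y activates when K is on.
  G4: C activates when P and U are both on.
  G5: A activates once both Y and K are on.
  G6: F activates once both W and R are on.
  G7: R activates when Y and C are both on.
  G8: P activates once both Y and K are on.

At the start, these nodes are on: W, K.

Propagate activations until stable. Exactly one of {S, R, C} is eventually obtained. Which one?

G3: K on → Y on.
G8: Y and K on → P on.
G1: K and P on → S on.
C would need P and U (G4), but U never turns on. R would need Y and C (G7), but C never turns on.

S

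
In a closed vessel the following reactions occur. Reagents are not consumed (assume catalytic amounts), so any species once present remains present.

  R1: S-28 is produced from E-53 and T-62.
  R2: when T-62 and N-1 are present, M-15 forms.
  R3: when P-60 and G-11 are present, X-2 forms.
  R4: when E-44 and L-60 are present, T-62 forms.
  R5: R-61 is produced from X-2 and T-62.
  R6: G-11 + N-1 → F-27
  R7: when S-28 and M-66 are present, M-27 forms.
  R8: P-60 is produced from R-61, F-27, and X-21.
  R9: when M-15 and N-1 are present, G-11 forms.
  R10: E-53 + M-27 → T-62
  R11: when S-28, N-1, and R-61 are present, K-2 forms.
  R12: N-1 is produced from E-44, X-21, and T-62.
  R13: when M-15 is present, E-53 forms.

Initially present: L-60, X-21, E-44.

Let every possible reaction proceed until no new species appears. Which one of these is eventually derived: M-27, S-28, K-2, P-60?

E-44 and L-60 present → T-62 forms (R4).
E-44, X-21, and T-62 present → N-1 forms (R12).
T-62 and N-1 present → M-15 forms (R2).
M-15 present → E-53 forms (R13).
E-53 and T-62 present → S-28 forms (R1).
K-2 would need S-28, N-1, and R-61 (R11), but R-61 never forms. M-27 would need S-28 and M-66 (R7), but M-66 never forms. P-60 would need R-61, F-27, and X-21 (R8), but R-61 never forms.

S-28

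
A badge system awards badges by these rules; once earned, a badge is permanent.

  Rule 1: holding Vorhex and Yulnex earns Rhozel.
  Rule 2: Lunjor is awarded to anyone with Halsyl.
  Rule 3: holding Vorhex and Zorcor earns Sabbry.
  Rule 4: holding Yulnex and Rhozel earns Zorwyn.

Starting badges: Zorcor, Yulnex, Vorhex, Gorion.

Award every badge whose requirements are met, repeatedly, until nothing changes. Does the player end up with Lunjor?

Lunjor would need Halsyl (Rule 2), but Halsyl is never earned.

No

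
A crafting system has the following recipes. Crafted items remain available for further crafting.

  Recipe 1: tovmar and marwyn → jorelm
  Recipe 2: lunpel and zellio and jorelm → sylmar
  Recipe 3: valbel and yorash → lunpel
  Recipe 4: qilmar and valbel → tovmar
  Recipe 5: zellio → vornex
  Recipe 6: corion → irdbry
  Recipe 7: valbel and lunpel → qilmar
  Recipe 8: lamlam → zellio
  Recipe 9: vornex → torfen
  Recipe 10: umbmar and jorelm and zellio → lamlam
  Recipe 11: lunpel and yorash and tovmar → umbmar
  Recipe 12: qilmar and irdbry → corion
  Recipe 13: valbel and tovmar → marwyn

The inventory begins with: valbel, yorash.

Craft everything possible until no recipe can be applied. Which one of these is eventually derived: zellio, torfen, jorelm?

Using Recipe 3, valbel and yorash make lunpel.
Using Recipe 7, valbel and lunpel make qilmar.
Using Recipe 4, qilmar and valbel make tovmar.
valbel and tovmar → marwyn (Recipe 13).
tovmar and marwyn → jorelm (Recipe 1).
torfen would need vornex (Recipe 9), but vornex is never obtained. zellio would need lamlam (Recipe 8), but lamlam is never obtained.

jorelm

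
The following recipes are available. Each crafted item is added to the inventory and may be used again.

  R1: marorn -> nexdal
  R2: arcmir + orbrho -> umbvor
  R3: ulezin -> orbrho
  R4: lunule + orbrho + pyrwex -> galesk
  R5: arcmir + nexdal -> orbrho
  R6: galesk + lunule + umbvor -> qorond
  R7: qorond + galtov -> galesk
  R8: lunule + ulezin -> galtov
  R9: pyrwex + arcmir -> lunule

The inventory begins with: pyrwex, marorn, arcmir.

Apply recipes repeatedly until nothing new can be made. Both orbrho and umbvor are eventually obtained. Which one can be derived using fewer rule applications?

orbrho: marorn -> nexdal (R1). Using R5, arcmir and nexdal make orbrho. [2 rule applications]
umbvor: marorn -> nexdal (R1). arcmir + nexdal -> orbrho (R5). arcmir + orbrho -> umbvor (R2). [3 rule applications]
orbrho needs fewer.

orbrho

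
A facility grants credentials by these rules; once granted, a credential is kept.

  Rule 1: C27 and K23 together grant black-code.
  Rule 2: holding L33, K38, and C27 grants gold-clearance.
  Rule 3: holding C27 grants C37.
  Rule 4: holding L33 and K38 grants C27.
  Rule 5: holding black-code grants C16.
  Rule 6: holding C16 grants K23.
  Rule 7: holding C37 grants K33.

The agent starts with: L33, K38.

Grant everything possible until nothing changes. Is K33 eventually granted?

Yes

Holding L33 and K38 grants C27 (Rule 4).
Holding C27 grants C37 (Rule 3).
Holding C37 grants K33 (Rule 7).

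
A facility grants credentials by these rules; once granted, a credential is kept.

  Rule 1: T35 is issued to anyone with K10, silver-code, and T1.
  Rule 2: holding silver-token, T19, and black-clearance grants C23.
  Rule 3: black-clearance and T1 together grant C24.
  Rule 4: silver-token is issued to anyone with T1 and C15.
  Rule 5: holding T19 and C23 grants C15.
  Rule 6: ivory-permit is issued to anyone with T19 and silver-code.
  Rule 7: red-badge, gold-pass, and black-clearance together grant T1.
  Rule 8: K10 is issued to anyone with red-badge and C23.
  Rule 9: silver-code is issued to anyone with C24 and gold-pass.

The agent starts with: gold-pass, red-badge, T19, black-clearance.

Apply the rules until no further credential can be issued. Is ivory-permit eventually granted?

Holding red-badge, gold-pass, and black-clearance grants T1 (Rule 7).
Holding black-clearance and T1 grants C24 (Rule 3).
Holding C24 and gold-pass grants silver-code (Rule 9).
Holding T19 and silver-code grants ivory-permit (Rule 6).

Yes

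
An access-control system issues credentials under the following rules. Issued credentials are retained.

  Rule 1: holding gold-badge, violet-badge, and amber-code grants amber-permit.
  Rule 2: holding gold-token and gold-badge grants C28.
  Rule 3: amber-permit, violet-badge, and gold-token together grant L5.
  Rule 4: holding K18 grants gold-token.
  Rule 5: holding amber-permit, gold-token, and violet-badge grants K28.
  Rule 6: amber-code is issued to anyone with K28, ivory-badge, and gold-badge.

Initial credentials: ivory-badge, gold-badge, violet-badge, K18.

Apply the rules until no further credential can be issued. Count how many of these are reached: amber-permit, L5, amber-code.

0

amber-permit would need gold-badge, violet-badge, and amber-code (Rule 1), but amber-code is never granted.
L5 would need amber-permit, violet-badge, and gold-token (Rule 3), but amber-permit is never granted.
amber-code would need K28, ivory-badge, and gold-badge (Rule 6), but K28 is never granted.
None of the 3 are reached.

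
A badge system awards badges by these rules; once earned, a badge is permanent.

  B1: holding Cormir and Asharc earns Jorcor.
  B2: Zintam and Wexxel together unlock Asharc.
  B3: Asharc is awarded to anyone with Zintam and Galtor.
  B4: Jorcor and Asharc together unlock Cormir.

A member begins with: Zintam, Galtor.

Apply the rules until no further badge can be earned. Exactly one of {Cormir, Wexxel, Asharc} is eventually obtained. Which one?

Asharc

With Zintam and Galtor, Asharc is earned (B3).
No rule produces Wexxel, and it is not given. Cormir would need Jorcor and Asharc (B4), but Jorcor is never earned.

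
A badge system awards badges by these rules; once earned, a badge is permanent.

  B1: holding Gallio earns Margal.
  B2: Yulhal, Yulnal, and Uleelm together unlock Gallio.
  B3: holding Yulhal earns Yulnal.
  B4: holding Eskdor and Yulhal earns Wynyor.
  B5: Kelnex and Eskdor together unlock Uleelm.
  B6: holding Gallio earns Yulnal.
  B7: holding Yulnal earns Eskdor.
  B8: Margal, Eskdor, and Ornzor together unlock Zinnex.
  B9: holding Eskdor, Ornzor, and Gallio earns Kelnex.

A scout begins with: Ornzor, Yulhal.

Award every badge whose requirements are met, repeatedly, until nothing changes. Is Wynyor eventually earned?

With Yulhal, Yulnal is earned (B3).
With Yulnal, Eskdor is earned (B7).
With Eskdor and Yulhal, Wynyor is earned (B4).

Yes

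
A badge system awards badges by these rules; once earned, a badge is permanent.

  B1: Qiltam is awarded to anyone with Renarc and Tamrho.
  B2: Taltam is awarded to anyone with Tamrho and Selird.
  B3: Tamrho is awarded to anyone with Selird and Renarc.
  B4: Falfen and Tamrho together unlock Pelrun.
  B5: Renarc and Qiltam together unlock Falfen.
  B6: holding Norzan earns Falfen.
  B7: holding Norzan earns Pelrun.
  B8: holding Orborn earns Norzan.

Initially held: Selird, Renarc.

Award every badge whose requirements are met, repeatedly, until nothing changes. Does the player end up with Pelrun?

Yes

With Selird and Renarc, Tamrho is earned (B3).
With Renarc and Tamrho, Qiltam is earned (B1).
With Renarc and Qiltam, Falfen is earned (B5).
With Falfen and Tamrho, Pelrun is earned (B4).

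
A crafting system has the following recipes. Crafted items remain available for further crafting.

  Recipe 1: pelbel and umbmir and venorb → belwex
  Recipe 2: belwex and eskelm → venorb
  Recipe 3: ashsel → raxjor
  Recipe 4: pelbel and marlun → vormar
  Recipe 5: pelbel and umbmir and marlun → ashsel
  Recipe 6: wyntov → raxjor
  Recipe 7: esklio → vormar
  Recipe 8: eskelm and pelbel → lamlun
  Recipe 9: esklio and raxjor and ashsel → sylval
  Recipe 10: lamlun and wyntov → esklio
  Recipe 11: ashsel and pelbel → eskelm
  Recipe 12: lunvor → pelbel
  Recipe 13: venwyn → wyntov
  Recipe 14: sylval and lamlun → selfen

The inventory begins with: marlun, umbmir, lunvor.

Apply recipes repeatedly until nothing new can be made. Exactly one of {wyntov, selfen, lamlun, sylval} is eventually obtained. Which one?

lunvor → pelbel (Recipe 12).
pelbel and umbmir and marlun → ashsel (Recipe 5).
ashsel and pelbel → eskelm (Recipe 11).
eskelm and pelbel → lamlun (Recipe 8).
sylval would need esklio, raxjor, and ashsel (Recipe 9), but esklio is never obtained. selfen would need sylval and lamlun (Recipe 14), but sylval is never obtained. wyntov would need venwyn (Recipe 13), but venwyn is never obtained.

lamlun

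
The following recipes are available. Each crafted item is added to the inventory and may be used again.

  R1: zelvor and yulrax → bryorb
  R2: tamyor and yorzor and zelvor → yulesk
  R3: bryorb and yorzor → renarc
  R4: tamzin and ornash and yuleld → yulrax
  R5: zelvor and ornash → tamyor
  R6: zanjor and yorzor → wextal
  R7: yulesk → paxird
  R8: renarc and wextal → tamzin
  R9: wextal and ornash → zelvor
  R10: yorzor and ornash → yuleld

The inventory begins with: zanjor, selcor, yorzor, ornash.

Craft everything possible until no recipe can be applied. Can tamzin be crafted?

No

tamzin would need renarc and wextal (R8), but renarc is never obtained.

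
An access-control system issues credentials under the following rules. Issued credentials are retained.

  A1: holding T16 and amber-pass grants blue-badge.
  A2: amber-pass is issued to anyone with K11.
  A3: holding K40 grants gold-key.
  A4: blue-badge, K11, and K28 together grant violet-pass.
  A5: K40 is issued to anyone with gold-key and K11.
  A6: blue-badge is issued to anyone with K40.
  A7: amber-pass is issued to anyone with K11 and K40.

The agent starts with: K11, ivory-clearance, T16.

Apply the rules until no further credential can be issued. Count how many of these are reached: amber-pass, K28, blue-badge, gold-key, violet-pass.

2

Holding K11 grants amber-pass (A2).
Holding T16 and amber-pass grants blue-badge (A1).
amber-pass: reached.
No rule produces K28, and it is not given.
blue-badge: reached.
gold-key would need K40 (A3), but K40 is never granted.
violet-pass would need blue-badge, K11, and K28 (A4), but K28 is never granted.
Reached: amber-pass and blue-badge — 2 of the 5.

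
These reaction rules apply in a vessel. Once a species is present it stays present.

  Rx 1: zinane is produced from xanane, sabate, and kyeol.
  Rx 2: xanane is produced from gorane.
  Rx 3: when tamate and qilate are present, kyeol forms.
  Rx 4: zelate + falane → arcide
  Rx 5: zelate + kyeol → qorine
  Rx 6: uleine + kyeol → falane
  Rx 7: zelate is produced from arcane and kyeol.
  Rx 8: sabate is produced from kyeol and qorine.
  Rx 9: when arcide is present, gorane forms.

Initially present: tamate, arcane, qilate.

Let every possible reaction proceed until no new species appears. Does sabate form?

Yes

tamate and qilate present → kyeol forms (Rx 3).
arcane and kyeol present → zelate forms (Rx 7).
zelate and kyeol present → qorine forms (Rx 5).
kyeol and qorine present → sabate forms (Rx 8).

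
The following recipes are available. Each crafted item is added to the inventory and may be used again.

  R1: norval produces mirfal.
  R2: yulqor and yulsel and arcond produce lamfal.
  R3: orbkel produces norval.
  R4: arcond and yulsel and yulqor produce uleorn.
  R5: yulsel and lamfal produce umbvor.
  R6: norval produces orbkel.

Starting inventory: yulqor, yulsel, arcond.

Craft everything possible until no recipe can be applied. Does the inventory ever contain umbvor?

Using R2, yulqor, yulsel, and arcond make lamfal.
Using R5, yulsel and lamfal make umbvor.

Yes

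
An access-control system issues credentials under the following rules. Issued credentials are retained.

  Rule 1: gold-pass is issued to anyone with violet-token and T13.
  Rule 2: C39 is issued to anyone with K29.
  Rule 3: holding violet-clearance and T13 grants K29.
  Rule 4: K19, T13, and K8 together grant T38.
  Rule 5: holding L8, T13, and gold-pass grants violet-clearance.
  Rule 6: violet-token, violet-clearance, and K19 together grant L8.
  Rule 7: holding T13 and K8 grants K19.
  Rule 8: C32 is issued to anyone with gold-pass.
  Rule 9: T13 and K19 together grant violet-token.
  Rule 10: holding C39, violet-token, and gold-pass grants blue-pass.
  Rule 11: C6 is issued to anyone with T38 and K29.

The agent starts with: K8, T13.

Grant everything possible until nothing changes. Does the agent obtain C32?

Holding T13 and K8 grants K19 (Rule 7).
Holding T13 and K19 grants violet-token (Rule 9).
Holding violet-token and T13 grants gold-pass (Rule 1).
Holding gold-pass grants C32 (Rule 8).

Yes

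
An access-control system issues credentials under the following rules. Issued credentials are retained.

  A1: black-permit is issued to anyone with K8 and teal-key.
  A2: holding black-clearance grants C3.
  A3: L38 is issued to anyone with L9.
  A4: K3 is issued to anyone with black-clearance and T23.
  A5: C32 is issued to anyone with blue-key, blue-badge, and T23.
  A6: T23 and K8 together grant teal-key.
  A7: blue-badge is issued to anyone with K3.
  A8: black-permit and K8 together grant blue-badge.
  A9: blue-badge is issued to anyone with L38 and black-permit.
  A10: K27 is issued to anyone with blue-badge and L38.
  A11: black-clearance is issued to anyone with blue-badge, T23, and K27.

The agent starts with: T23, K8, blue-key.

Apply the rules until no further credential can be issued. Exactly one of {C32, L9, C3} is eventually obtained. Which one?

Holding T23 and K8 grants teal-key (A6).
Holding K8 and teal-key grants black-permit (A1).
Holding black-permit and K8 grants blue-badge (A8).
Holding blue-key, blue-badge, and T23 grants C32 (A5).
C3 would need black-clearance (A2), but black-clearance is never granted. No rule produces L9, and it is not given.

C32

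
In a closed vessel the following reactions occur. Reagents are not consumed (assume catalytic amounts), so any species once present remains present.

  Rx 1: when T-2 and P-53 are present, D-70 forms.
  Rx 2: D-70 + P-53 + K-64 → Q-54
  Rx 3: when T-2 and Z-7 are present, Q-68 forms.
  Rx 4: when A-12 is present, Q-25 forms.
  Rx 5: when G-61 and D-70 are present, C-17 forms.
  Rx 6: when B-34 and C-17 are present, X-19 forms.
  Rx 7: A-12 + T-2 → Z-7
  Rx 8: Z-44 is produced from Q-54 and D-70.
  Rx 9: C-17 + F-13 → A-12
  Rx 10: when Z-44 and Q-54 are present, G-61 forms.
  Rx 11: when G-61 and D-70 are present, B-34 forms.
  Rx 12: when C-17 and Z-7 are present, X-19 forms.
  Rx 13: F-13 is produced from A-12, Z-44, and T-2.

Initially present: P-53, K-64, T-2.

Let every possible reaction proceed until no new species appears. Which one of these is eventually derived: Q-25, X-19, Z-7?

X-19

T-2 and P-53 present → D-70 forms (Rx 1).
D-70, P-53, and K-64 present → Q-54 forms (Rx 2).
Q-54 and D-70 present → Z-44 forms (Rx 8).
Z-44 and Q-54 present → G-61 forms (Rx 10).
G-61 and D-70 present → C-17 forms (Rx 5).
G-61 and D-70 present → B-34 forms (Rx 11).
B-34 and C-17 present → X-19 forms (Rx 6).
Q-25 would need A-12 (Rx 4), but A-12 never forms. Z-7 would need A-12 and T-2 (Rx 7), but A-12 never forms.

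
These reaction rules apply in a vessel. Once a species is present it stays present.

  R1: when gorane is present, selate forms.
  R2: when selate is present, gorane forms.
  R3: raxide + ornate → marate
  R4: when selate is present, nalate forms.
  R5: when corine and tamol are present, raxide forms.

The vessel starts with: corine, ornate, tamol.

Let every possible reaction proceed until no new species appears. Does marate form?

corine and tamol present → raxide forms (R5).
raxide and ornate present → marate forms (R3).

Yes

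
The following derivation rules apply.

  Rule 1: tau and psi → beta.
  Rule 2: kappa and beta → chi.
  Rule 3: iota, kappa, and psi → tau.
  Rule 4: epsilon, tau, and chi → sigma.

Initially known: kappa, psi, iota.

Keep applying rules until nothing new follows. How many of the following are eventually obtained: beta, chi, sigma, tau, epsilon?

From iota, kappa, and psi, Rule 3 gives tau.
From tau and psi, Rule 1 gives beta.
From kappa and beta, Rule 2 gives chi.
beta: reached.
chi: reached.
sigma would need epsilon, tau, and chi (Rule 4), but epsilon is never established.
tau: reached.
No rule produces epsilon, and it is not given.
Reached: beta, chi, and tau — 3 of the 5.

3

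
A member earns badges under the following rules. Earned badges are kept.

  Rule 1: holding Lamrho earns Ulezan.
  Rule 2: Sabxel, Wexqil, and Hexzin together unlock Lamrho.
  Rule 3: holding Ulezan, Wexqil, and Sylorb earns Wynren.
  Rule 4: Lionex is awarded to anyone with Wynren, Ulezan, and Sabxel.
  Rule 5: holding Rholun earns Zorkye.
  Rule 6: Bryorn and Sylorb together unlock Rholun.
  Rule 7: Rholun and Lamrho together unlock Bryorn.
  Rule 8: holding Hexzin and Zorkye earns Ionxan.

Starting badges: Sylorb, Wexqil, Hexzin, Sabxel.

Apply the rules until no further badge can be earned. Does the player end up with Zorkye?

Zorkye would need Rholun (Rule 5), but Rholun is never earned.

No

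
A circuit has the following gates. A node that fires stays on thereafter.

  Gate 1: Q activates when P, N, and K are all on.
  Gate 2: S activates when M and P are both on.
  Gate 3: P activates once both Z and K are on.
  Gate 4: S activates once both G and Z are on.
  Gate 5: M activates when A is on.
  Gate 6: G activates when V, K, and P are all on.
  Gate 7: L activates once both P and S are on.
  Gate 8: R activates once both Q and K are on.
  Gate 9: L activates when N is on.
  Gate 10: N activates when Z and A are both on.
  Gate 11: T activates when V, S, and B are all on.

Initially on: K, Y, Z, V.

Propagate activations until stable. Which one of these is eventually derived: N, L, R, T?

L

Gate 3: Z and K on → P on.
Gate 6: V, K, and P on → G on.
Gate 4: G and Z on → S on.
P and S are on, so L activates (Gate 7).
T would need V, S, and B (Gate 11), but B never turns on. N would need Z and A (Gate 10), but A never turns on. R would need Q and K (Gate 8), but Q never turns on.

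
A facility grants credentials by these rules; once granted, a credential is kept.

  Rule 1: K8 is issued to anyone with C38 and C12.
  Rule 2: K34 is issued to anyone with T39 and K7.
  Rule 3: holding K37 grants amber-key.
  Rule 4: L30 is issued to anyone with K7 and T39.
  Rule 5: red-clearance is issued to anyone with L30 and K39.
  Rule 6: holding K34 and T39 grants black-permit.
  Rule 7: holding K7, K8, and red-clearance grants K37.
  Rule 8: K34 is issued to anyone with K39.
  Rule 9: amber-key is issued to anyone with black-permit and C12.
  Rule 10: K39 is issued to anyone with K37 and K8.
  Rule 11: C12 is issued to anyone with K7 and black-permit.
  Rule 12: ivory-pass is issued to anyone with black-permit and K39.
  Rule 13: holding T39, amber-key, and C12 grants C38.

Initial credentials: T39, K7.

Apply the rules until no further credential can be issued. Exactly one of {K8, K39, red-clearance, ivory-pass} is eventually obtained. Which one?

Holding T39 and K7 grants K34 (Rule 2).
Holding K34 and T39 grants black-permit (Rule 6).
Holding K7 and black-permit grants C12 (Rule 11).
Holding black-permit and C12 grants amber-key (Rule 9).
Holding T39, amber-key, and C12 grants C38 (Rule 13).
Holding C38 and C12 grants K8 (Rule 1).
red-clearance would need L30 and K39 (Rule 5), but K39 is never granted. K39 would need K37 and K8 (Rule 10), but K37 is never granted. ivory-pass would need black-permit and K39 (Rule 12), but K39 is never granted.

K8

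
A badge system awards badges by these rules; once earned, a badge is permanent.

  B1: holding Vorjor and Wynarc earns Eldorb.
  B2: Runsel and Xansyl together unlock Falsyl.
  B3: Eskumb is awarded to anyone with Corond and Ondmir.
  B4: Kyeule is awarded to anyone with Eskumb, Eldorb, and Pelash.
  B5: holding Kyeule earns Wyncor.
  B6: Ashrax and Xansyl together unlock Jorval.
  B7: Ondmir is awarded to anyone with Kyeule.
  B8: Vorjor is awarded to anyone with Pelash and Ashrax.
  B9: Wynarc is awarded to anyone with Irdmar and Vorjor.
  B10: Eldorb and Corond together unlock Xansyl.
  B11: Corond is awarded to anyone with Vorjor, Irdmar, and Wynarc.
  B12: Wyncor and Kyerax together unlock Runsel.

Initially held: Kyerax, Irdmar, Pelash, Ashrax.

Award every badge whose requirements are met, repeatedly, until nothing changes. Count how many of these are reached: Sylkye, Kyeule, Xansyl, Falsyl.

With Pelash and Ashrax, Vorjor is earned (B8).
With Irdmar and Vorjor, Wynarc is earned (B9).
With Vorjor and Wynarc, Eldorb is earned (B1).
With Vorjor, Irdmar, and Wynarc, Corond is earned (B11).
With Eldorb and Corond, Xansyl is earned (B10).
No rule produces Sylkye, and it is not given.
Kyeule would need Eskumb, Eldorb, and Pelash (B4), but Eskumb is never earned.
Xansyl: reached.
Falsyl would need Runsel and Xansyl (B2), but Runsel is never earned.
Reached: Xansyl — 1 of the 4.

1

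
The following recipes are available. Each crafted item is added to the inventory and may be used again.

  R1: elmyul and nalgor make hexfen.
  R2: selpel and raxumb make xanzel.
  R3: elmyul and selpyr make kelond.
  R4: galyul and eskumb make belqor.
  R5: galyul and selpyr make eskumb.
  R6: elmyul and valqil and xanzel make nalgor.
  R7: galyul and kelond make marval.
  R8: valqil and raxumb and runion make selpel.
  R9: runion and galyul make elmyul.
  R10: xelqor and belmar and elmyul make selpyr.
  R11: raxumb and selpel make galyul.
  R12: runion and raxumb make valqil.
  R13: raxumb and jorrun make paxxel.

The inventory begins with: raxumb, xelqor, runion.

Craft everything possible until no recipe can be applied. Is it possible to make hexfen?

Yes

Using R12, runion and raxumb make valqil.
valqil and raxumb and runion → selpel (R8).
Using R2, selpel and raxumb make xanzel.
Using R11, raxumb and selpel make galyul.
Using R9, runion and galyul make elmyul.
elmyul and valqil and xanzel → nalgor (R6).
Using R1, elmyul and nalgor make hexfen.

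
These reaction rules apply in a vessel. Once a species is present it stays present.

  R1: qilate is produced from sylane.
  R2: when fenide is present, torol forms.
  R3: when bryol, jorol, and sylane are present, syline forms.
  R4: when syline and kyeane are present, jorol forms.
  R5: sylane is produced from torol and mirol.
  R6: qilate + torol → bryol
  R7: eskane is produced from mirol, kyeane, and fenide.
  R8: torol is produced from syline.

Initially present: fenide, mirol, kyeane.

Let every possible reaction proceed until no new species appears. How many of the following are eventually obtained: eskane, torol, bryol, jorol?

3

mirol, kyeane, and fenide present → eskane forms (R7).
fenide present → torol forms (R2).
torol and mirol present → sylane forms (R5).
sylane present → qilate forms (R1).
qilate and torol present → bryol forms (R6).
eskane: reached.
torol: reached.
bryol: reached.
jorol would need syline and kyeane (R4), but syline never forms.
Reached: eskane, torol, and bryol — 3 of the 4.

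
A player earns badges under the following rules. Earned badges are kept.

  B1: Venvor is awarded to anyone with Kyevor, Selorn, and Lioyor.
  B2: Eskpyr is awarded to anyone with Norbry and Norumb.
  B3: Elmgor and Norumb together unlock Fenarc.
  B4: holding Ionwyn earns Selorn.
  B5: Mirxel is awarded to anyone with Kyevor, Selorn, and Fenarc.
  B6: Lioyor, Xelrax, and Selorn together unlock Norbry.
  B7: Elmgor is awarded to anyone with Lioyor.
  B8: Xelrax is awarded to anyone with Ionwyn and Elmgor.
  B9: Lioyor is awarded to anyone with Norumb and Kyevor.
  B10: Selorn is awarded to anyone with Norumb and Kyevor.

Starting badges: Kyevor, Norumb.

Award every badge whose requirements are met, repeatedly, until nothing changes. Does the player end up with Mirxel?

With Norumb and Kyevor, Selorn is earned (B10).
With Norumb and Kyevor, Lioyor is earned (B9).
With Lioyor, Elmgor is earned (B7).
With Elmgor and Norumb, Fenarc is earned (B3).
With Kyevor, Selorn, and Fenarc, Mirxel is earned (B5).

Yes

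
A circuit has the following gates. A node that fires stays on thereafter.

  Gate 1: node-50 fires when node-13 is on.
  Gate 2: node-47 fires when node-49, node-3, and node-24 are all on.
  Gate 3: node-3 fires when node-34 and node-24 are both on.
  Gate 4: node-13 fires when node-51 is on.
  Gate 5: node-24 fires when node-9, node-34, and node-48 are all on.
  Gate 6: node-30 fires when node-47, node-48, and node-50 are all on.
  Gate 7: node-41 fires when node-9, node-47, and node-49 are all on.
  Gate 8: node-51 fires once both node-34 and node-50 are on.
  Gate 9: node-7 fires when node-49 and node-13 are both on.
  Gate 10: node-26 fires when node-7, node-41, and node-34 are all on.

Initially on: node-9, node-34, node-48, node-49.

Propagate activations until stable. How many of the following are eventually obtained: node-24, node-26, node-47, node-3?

node-9, node-34, and node-48 are on, so node-24 fires (Gate 5).
node-34 and node-24 are on, so node-3 fires (Gate 3).
node-49, node-3, and node-24 are on, so node-47 fires (Gate 2).
node-24: reached.
node-26 would need node-7, node-41, and node-34 (Gate 10), but node-7 never turns on.
node-47: reached.
node-3: reached.
Reached: node-24, node-47, and node-3 — 3 of the 4.

3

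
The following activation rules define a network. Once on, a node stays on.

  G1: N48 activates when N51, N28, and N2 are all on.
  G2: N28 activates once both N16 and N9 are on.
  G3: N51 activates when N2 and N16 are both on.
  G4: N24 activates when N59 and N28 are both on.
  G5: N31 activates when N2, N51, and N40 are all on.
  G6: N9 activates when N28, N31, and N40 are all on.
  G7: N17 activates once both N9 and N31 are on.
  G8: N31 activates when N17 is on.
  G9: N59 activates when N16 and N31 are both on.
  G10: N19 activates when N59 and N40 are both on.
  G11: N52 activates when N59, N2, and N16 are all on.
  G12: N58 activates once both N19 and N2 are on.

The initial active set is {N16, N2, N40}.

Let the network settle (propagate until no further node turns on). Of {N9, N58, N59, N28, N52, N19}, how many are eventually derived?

4

G3: N2 and N16 on → N51 on.
G5: N2, N51, and N40 on → N31 on.
N16 and N31 are on, so N59 activates (G9).
G11: N59, N2, and N16 on → N52 on.
G10: N59 and N40 on → N19 on.
G12: N19 and N2 on → N58 on.
N9 would need N28, N31, and N40 (G6), but N28 never turns on.
N58: reached.
N59: reached.
N28 would need N16 and N9 (G2), but N9 never turns on.
N52: reached.
N19: reached.
Reached: N58, N59, N52, and N19 — 4 of the 6.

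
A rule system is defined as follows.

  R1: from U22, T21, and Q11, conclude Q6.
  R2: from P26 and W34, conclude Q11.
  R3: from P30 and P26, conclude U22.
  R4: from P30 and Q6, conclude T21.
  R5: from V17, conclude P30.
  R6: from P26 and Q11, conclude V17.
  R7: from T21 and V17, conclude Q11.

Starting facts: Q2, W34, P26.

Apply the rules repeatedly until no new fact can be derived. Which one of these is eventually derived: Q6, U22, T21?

From P26 and W34, R2 gives Q11.
From P26 and Q11, R6 gives V17.
From V17, R5 gives P30.
P30 and P26 hold, so U22 follows (R3).
Q6 would need U22, T21, and Q11 (R1), but T21 is never established. T21 would need P30 and Q6 (R4), but Q6 is never established.

U22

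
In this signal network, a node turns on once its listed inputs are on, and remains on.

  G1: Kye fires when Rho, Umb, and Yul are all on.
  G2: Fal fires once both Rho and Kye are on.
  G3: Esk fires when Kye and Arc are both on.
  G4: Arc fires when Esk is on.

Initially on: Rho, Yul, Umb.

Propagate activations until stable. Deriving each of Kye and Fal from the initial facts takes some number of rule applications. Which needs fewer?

Kye: G1: Rho, Umb, and Yul on → Kye on. [1 rule application]
Fal: G1: Rho, Umb, and Yul on → Kye on. Rho and Kye are on, so Fal fires (G2). [2 rule applications]
Kye needs fewer.

Kye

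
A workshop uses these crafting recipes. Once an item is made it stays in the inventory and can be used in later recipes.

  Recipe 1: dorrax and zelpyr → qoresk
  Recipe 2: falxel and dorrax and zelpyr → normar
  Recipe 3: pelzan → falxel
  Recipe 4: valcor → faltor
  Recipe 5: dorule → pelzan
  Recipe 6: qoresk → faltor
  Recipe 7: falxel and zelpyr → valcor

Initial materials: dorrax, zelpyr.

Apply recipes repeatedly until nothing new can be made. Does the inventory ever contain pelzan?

pelzan would need dorule (Recipe 5), but dorule is never obtained.

No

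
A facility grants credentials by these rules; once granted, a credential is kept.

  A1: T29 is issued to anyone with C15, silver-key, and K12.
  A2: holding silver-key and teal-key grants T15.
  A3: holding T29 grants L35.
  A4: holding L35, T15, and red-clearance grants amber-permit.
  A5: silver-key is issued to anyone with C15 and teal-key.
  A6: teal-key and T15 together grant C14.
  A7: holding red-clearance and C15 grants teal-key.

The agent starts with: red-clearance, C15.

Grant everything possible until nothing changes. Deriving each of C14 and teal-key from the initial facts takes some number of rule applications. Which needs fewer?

teal-key: Holding red-clearance and C15 grants teal-key (A7). [1 rule application]
C14: Holding red-clearance and C15 grants teal-key (A7). Holding C15 and teal-key grants silver-key (A5). Holding silver-key and teal-key grants T15 (A2). Holding teal-key and T15 grants C14 (A6). [4 rule applications]
teal-key needs fewer.

teal-key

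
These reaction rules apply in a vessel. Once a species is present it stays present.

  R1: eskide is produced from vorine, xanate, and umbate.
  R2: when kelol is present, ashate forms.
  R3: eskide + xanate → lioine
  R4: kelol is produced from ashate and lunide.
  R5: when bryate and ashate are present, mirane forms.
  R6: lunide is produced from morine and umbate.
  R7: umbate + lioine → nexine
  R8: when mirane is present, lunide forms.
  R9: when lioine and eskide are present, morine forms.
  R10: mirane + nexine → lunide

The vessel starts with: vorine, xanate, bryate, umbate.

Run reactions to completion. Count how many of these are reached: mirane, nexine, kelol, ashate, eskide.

vorine, xanate, and umbate present → eskide forms (R1).
eskide and xanate present → lioine forms (R3).
umbate and lioine present → nexine forms (R7).
mirane would need bryate and ashate (R5), but ashate never forms.
nexine: reached.
kelol would need ashate and lunide (R4), but ashate never forms.
ashate would need kelol (R2), but kelol never forms.
eskide: reached.
Reached: nexine and eskide — 2 of the 5.

2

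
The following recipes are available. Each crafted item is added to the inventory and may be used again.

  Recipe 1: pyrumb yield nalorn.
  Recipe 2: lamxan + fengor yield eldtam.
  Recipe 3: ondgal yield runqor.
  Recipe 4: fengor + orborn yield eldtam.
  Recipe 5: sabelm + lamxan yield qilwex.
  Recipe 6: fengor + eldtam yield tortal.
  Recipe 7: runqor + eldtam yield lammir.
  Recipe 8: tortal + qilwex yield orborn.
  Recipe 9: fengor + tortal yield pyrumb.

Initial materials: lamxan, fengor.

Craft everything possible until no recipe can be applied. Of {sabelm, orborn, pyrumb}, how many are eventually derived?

Using Recipe 2, lamxan and fengor make eldtam.
fengor + eldtam → tortal (Recipe 6).
Using Recipe 9, fengor and tortal make pyrumb.
No rule produces sabelm, and it is not given.
orborn would need tortal and qilwex (Recipe 8), but qilwex is never obtained.
pyrumb: reached.
Reached: pyrumb — 1 of the 3.

1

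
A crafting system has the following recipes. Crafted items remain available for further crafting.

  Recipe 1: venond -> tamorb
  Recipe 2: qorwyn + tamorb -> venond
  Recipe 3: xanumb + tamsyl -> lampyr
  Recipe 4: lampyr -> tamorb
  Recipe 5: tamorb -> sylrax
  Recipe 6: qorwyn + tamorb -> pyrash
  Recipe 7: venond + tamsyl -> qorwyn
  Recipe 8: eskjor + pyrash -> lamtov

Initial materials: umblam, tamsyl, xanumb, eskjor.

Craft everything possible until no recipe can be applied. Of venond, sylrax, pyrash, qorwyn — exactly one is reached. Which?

xanumb + tamsyl -> lampyr (Recipe 3).
Using Recipe 4, lampyr makes tamorb.
tamorb -> sylrax (Recipe 5).
qorwyn would need venond and tamsyl (Recipe 7), but venond is never obtained. venond would need qorwyn and tamorb (Recipe 2), but qorwyn is never obtained. pyrash would need qorwyn and tamorb (Recipe 6), but qorwyn is never obtained.

sylrax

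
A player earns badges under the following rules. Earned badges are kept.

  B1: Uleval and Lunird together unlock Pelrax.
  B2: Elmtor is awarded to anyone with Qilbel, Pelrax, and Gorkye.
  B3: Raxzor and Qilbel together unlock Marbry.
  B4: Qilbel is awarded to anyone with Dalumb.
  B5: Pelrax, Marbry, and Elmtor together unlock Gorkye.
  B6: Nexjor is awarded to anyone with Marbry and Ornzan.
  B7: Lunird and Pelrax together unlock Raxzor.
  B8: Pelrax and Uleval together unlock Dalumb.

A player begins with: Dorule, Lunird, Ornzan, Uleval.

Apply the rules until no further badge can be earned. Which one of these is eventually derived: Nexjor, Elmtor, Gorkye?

Nexjor

With Uleval and Lunird, Pelrax is earned (B1).
With Lunird and Pelrax, Raxzor is earned (B7).
With Pelrax and Uleval, Dalumb is earned (B8).
With Dalumb, Qilbel is earned (B4).
With Raxzor and Qilbel, Marbry is earned (B3).
With Marbry and Ornzan, Nexjor is earned (B6).
Gorkye would need Pelrax, Marbry, and Elmtor (B5), but Elmtor is never earned. Elmtor would need Qilbel, Pelrax, and Gorkye (B2), but Gorkye is never earned.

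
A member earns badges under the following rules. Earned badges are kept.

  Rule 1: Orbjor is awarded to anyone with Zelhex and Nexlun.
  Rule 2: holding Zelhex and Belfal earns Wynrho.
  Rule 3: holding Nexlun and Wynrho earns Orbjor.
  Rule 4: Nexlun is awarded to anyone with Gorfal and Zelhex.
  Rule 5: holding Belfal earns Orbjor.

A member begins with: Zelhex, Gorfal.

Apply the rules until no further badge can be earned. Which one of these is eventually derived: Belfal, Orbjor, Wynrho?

With Gorfal and Zelhex, Nexlun is earned (Rule 4).
With Zelhex and Nexlun, Orbjor is earned (Rule 1).
No rule produces Belfal, and it is not given. Wynrho would need Zelhex and Belfal (Rule 2), but Belfal is never earned.

Orbjor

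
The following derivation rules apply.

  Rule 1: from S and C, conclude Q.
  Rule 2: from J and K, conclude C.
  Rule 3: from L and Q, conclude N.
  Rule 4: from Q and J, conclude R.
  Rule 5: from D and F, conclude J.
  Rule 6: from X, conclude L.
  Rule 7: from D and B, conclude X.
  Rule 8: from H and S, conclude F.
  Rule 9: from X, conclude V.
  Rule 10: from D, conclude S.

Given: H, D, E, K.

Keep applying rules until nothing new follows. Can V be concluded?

V would need X (Rule 9), but X is never established.

No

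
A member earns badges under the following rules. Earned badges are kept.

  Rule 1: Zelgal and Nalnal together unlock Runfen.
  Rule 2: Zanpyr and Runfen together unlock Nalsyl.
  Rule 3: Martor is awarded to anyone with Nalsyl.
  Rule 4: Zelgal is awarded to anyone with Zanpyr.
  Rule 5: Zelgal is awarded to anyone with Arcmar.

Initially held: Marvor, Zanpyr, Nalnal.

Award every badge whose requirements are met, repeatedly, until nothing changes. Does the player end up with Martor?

With Zanpyr, Zelgal is earned (Rule 4).
With Zelgal and Nalnal, Runfen is earned (Rule 1).
With Zanpyr and Runfen, Nalsyl is earned (Rule 2).
With Nalsyl, Martor is earned (Rule 3).

Yes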